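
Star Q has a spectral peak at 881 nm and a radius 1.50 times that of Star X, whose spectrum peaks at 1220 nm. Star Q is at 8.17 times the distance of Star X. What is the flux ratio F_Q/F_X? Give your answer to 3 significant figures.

Wien's law: T_Q/T_X = λ_X/λ_Q = 1220/881 = 1.385.
L_Q/L_X = (R_Q/R_X)²(T_Q/T_X)⁴ = (1.50)²(1.385)⁴ = 8.274.
F_Q/F_X = (L_Q/L_X)/(d_Q/d_X)² = 8.274/(8.17)² = 0.1240.

0.124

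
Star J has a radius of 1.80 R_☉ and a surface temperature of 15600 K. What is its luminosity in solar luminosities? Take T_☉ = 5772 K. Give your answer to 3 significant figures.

173 solar luminosities

L/L_☉ = (R/R_☉)² (T/T_☉)⁴ = (1.80)² × (15600/5772)⁴
       = 3.240 × (2.703)⁴ = 3.240 × 53.36 = 172.9.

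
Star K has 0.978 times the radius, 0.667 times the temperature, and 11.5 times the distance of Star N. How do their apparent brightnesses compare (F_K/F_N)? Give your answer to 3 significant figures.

L_K/L_N = (R_K/R_N)²(T_K/T_N)⁴ = (0.978)² × (0.667)⁴ = 0.1893.
F_K/F_N = (L_K/L_N)/(d_K/d_N)² = 0.1893 / (11.5)² = 0.001431.

0.00143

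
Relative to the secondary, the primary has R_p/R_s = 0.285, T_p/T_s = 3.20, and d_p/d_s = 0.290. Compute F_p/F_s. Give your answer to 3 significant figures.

101

L_p/L_s = (R_p/R_s)²(T_p/T_s)⁴ = (0.285)² × (3.20)⁴ = 8.517.
F_p/F_s = (L_p/L_s)/(d_p/d_s)² = 8.517 / (0.290)² = 101.3.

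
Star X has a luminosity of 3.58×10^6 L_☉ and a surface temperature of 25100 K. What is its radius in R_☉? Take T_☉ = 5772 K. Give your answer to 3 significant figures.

R/R_☉ = √(L/L_☉) / (T/T_☉)² = √(3.58×10^6) / (4.349)²
       = 1892 / 18.91 = 100.1.

100 R_☉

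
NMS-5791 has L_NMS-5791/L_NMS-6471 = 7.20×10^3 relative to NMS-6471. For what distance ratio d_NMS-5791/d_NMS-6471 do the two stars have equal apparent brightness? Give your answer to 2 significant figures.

85

Equal flux requires L_NMS-5791/d_NMS-5791² = L_NMS-6471/d_NMS-6471², so d_NMS-5791/d_NMS-6471 = √(L_NMS-5791/L_NMS-6471)
= √(7.20×10^3) = 84.85.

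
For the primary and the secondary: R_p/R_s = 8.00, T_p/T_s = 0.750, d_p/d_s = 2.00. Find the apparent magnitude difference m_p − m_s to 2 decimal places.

L_p/L_s = (8.00)²(0.750)⁴ = 20.25.
F_p/F_s = (L_p/L_s)/(d_p/d_s)² = 20.25/4.000 = 5.062.
m_p − m_s = −2.5 log₁₀(5.062) = -1.76.

-1.76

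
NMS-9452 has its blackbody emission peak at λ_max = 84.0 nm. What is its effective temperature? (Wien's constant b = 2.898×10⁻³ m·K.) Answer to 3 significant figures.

3.45×10^4 K

T = b/λ_max = 2.898×10⁻³ / (84.0×10⁻⁹) = 3.450×10^4 K.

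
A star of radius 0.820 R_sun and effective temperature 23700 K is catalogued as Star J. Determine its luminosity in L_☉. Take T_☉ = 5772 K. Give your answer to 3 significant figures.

191 L_☉

L/L_☉ = (R/R_☉)² (T/T_☉)⁴ = (0.820)² × (23700/5772)⁴
       = 0.6724 × (4.106)⁴ = 0.6724 × 284.2 = 191.1.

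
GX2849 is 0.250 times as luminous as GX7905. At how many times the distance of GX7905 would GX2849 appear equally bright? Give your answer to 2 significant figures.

Equal flux requires L_GX2849/d_GX2849² = L_GX7905/d_GX7905², so d_GX2849/d_GX7905 = √(L_GX2849/L_GX7905)
= √(0.250) = 0.5000.

0.50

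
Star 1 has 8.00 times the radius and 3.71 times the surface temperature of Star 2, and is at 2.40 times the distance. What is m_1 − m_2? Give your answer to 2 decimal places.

L_1/L_2 = (8.00)²(3.71)⁴ = 1.212×10^4.
F_1/F_2 = (L_1/L_2)/(d_1/d_2)² = 1.212×10^4/5.760 = 2105.
m_1 − m_2 = −2.5 log₁₀(2105) = -8.31.

-8.31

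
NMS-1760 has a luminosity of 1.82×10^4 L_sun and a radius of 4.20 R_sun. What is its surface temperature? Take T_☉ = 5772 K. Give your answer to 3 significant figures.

3.27×10^4 K

T/T_☉ = (L/L_☉)^(1/4) / (R/R_☉)^(1/2)
T = 5772 × (1.82×10^4)^(1/4) / √(4.20) = 5772 × 11.61 / 2.049 = 3.271×10^4 K.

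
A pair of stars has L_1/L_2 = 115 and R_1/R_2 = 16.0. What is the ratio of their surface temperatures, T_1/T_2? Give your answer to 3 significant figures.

0.819

L ∝ R²T⁴ gives T ∝ (L/R²)^(1/4), so
T_1/T_2 = (115 / 16.0²)^(1/4) = (0.4492)^(1/4) = 0.8187.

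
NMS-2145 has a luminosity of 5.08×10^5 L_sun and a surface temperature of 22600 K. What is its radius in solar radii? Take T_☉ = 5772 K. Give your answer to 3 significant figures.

R/R_☉ = √(L/L_☉) / (T/T_☉)² = √(5.08×10^5) / (3.915)²
       = 712.7 / 15.33 = 46.49.

46.5 solar radii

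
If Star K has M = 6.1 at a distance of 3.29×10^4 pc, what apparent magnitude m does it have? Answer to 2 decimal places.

m = M + 5 log₁₀(d/10 pc) = 6.1 + 5 log₁₀(3.29×10^4/10)
  = 6.1 + 5 × 3.517 = 6.1 + 17.59 = 23.69.

23.69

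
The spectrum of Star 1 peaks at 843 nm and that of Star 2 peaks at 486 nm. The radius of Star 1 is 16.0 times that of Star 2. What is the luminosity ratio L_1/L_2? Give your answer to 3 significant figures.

Wien's law gives T ∝ 1/λ_max, so T_1/T_2 = λ_2/λ_1 = 486/843 = 0.5765.
Then L ∝ R²T⁴ gives L_1/L_2 = (16.0)² × (0.5765)⁴ = 256.0 × 0.1105 = 28.28.

28.3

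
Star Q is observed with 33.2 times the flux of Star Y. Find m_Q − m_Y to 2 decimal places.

m_Q − m_Y = −2.5 log₁₀(F_Q/F_Y) = −2.5 log₁₀(33.2) = −2.5 × (1.521) = -3.803.

-3.80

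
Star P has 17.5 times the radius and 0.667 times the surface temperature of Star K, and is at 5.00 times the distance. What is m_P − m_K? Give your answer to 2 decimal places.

-0.96

L_P/L_K = (17.5)²(0.667)⁴ = 60.61.
F_P/F_K = (L_P/L_K)/(d_P/d_K)² = 60.61/25.00 = 2.425.
m_P − m_K = −2.5 log₁₀(2.425) = -0.96.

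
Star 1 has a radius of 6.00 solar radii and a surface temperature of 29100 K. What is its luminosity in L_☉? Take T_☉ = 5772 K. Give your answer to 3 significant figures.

2.33×10^4 L_☉

L/L_☉ = (R/R_☉)² (T/T_☉)⁴ = (6.00)² × (29100/5772)⁴
       = 36.00 × (5.042)⁴ = 36.00 × 646.1 = 2.326×10^4.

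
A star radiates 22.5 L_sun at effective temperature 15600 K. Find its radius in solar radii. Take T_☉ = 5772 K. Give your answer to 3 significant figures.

R/R_☉ = √(L/L_☉) / (T/T_☉)² = √(22.5) / (2.703)²
       = 4.743 / 7.305 = 0.6494.

0.649 solar radii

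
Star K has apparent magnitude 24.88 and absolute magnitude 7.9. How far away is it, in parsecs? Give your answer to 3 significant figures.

m − M = 5 log₁₀(d/10 pc)
24.88 − (7.9) = 16.98 = 5 log₁₀(d/10)
d = 10 × 10^(16.98/5) = 10 × 10^3.396 = 2.489×10^4 pc.

2.49×10^4 pc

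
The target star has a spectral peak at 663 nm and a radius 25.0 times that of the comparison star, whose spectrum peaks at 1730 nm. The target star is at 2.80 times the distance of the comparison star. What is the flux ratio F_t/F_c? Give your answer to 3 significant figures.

Wien's law: T_t/T_c = λ_c/λ_t = 1730/663 = 2.609.
L_t/L_c = (R_t/R_c)²(T_t/T_c)⁴ = (25.0)²(2.609)⁴ = 2.897×10^4.
F_t/F_c = (L_t/L_c)/(d_t/d_c)² = 2.897×10^4/(2.80)² = 3696.

3.70×10^3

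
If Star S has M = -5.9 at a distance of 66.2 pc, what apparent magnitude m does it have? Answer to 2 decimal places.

m = M + 5 log₁₀(d/10 pc) = -5.9 + 5 log₁₀(66.2/10)
  = -5.9 + 5 × 0.821 = -5.9 + 4.10 = -1.80.

-1.80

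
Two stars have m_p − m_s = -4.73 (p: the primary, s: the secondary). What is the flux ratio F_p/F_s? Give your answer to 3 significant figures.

F_p/F_s = 10^(−(m_p − m_s)/2.5) = 10^(4.73/2.5) = 10^1.892 = 77.98.

78.0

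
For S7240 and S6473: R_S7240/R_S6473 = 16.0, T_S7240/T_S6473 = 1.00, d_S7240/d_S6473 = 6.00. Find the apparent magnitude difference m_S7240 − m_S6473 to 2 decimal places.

-2.13

L_S7240/L_S6473 = (16.0)²(1.00)⁴ = 256.0.
F_S7240/F_S6473 = (L_S7240/L_S6473)/(d_S7240/d_S6473)² = 256.0/36.00 = 7.111.
m_S7240 − m_S6473 = −2.5 log₁₀(7.111) = -2.13.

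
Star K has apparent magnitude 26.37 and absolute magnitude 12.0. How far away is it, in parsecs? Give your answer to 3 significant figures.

m − M = 5 log₁₀(d/10 pc)
26.37 − (12.0) = 14.37 = 5 log₁₀(d/10)
d = 10 × 10^(14.37/5) = 10 × 10^2.874 = 7482 pc.

7.48×10^3 pc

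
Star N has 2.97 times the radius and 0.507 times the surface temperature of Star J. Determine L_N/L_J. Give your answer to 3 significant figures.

From the Stefan–Boltzmann law, L ∝ R²T⁴, so
L_N/L_J = (R_N/R_J)² (T_N/T_J)⁴ = (2.97)² × (0.507)⁴ = 8.821 × 0.06607 = 0.5828.

0.583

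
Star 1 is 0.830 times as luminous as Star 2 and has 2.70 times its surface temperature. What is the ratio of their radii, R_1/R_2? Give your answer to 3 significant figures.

L ∝ R²T⁴ gives R ∝ √L / T², so
R_1/R_2 = √(0.830) / (2.70)² = 0.9110 / 7.290 = 0.1250.

0.125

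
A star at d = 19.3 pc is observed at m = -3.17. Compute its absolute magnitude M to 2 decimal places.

-4.60

M = m − 5 log₁₀(d/10 pc) = -3.17 − 5 log₁₀(19.3/10)
  = -3.17 − 5 × 0.286 = -3.17 − 1.43 = -4.60.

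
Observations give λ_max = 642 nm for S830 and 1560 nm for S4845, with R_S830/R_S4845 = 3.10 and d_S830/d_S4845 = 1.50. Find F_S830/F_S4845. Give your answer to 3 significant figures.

Wien's law: T_S830/T_S4845 = λ_S4845/λ_S830 = 1560/642 = 2.430.
L_S830/L_S4845 = (R_S830/R_S4845)²(T_S830/T_S4845)⁴ = (3.10)²(2.430)⁴ = 335.0.
F_S830/F_S4845 = (L_S830/L_S4845)/(d_S830/d_S4845)² = 335.0/(1.50)² = 148.9.

149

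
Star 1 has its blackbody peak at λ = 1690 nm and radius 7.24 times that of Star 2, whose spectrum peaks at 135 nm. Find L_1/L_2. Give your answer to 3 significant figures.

Wien's law gives T ∝ 1/λ_max, so T_1/T_2 = λ_2/λ_1 = 135/1690 = 0.07988.
Then L ∝ R²T⁴ gives L_1/L_2 = (7.24)² × (0.07988)⁴ = 52.42 × 4.072×10^-5 = 0.002134.

0.00213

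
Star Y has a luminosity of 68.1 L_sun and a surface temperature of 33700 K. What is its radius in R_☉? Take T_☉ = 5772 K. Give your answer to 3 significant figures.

0.242 R_☉

R/R_☉ = √(L/L_☉) / (T/T_☉)² = √(68.1) / (5.839)²
       = 8.252 / 34.09 = 0.2421.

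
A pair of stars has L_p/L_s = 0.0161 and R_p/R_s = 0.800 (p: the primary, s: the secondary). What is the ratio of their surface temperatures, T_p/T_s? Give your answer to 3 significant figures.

0.398

L ∝ R²T⁴ gives T ∝ (L/R²)^(1/4), so
T_p/T_s = (0.0161 / 0.800²)^(1/4) = (0.02516)^(1/4) = 0.3983.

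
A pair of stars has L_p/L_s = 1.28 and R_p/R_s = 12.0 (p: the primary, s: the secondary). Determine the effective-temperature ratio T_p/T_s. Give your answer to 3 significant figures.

L ∝ R²T⁴ gives T ∝ (L/R²)^(1/4), so
T_p/T_s = (1.28 / 12.0²)^(1/4) = (0.008889)^(1/4) = 0.3071.

0.307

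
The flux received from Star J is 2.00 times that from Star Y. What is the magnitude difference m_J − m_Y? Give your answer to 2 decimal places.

-0.75

m_J − m_Y = −2.5 log₁₀(F_J/F_Y) = −2.5 log₁₀(2.00) = −2.5 × (0.301) = -0.753.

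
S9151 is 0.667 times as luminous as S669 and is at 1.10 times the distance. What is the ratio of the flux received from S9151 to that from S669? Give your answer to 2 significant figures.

F = L/(4πd²), so F_S9151/F_S669 = (L_S9151/L_S669) / (d_S9151/d_S669)²
= 0.667 / (1.10)² = 0.667 / 1.210 = 0.5512.

0.55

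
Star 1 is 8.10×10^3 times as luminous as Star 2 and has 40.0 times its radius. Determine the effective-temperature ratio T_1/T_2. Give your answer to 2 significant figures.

1.5

L ∝ R²T⁴ gives T ∝ (L/R²)^(1/4), so
T_1/T_2 = (8.10×10^3 / 40.0²)^(1/4) = (5.062)^(1/4) = 1.500.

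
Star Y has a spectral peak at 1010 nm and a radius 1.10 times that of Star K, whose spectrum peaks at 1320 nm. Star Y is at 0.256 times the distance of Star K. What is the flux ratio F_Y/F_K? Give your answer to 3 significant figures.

53.9

Wien's law: T_Y/T_K = λ_K/λ_Y = 1320/1010 = 1.307.
L_Y/L_K = (R_Y/R_K)²(T_Y/T_K)⁴ = (1.10)²(1.307)⁴ = 3.530.
F_Y/F_K = (L_Y/L_K)/(d_Y/d_K)² = 3.530/(0.256)² = 53.87.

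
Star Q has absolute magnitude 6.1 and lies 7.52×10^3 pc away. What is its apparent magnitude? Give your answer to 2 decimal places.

20.48

m = M + 5 log₁₀(d/10 pc) = 6.1 + 5 log₁₀(7.52×10^3/10)
  = 6.1 + 5 × 2.876 = 6.1 + 14.38 = 20.48.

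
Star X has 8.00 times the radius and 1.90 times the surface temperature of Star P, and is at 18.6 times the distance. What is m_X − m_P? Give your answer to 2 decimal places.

L_X/L_P = (8.00)²(1.90)⁴ = 834.1.
F_X/F_P = (L_X/L_P)/(d_X/d_P)² = 834.1/346.0 = 2.411.
m_X − m_P = −2.5 log₁₀(2.411) = -0.96.

-0.96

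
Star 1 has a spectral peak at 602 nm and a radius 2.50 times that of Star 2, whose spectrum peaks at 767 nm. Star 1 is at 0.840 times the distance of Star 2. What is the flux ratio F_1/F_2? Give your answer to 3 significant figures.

23.3

Wien's law: T_1/T_2 = λ_2/λ_1 = 767/602 = 1.274.
L_1/L_2 = (R_1/R_2)²(T_1/T_2)⁴ = (2.50)²(1.274)⁴ = 16.47.
F_1/F_2 = (L_1/L_2)/(d_1/d_2)² = 16.47/(0.840)² = 23.34.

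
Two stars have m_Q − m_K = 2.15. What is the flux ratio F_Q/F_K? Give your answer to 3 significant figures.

F_Q/F_K = 10^(−(m_Q − m_K)/2.5) = 10^(-2.15/2.5) = 10^-0.860 = 0.1380.

0.138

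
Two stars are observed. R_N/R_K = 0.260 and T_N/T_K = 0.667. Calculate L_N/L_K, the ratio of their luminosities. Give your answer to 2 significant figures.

0.013

From the Stefan–Boltzmann law, L ∝ R²T⁴, so
L_N/L_K = (R_N/R_K)² (T_N/T_K)⁴ = (0.260)² × (0.667)⁴ = 0.06760 × 0.1979 = 0.01338.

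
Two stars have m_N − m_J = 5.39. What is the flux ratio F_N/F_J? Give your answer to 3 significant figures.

F_N/F_J = 10^(−(m_N − m_J)/2.5) = 10^(-5.39/2.5) = 10^-2.156 = 0.006982.

0.00698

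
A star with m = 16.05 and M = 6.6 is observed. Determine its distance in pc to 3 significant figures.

m − M = 5 log₁₀(d/10 pc)
16.05 − (6.6) = 9.45 = 5 log₁₀(d/10)
d = 10 × 10^(9.45/5) = 10 × 10^1.890 = 776.2 pc.

776 pc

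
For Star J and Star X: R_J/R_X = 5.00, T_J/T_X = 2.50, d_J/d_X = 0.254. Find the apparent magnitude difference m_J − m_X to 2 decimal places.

-10.45

L_J/L_X = (5.00)²(2.50)⁴ = 976.6.
F_J/F_X = (L_J/L_X)/(d_J/d_X)² = 976.6/0.06452 = 1.514×10^4.
m_J − m_X = −2.5 log₁₀(1.514×10^4) = -10.45.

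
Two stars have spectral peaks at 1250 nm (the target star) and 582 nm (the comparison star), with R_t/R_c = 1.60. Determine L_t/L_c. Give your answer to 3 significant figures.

0.120

Wien's law gives T ∝ 1/λ_max, so T_t/T_c = λ_c/λ_t = 582/1250 = 0.4656.
Then L ∝ R²T⁴ gives L_t/L_c = (1.60)² × (0.4656)⁴ = 2.560 × 0.04700 = 0.1203.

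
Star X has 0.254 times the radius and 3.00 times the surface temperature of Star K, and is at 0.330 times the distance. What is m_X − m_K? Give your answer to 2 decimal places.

L_X/L_K = (0.254)²(3.00)⁴ = 5.226.
F_X/F_K = (L_X/L_K)/(d_X/d_K)² = 5.226/0.1089 = 47.99.
m_X − m_K = −2.5 log₁₀(47.99) = -4.20.

-4.20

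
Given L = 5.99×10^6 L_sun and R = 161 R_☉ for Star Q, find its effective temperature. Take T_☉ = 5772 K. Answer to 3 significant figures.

T/T_☉ = (L/L_☉)^(1/4) / (R/R_☉)^(1/2)
T = 5772 × (5.99×10^6)^(1/4) / √(161) = 5772 × 49.47 / 12.69 = 2.250×10^4 K.

2.25×10^4 K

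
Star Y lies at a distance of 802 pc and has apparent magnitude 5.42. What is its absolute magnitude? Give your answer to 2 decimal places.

M = m − 5 log₁₀(d/10 pc) = 5.42 − 5 log₁₀(802/10)
  = 5.42 − 5 × 1.904 = 5.42 − 9.52 = -4.10.

-4.10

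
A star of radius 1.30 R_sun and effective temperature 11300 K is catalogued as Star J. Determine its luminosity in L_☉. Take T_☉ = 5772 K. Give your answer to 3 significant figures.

24.8 L_☉

L/L_☉ = (R/R_☉)² (T/T_☉)⁴ = (1.30)² × (11300/5772)⁴
       = 1.690 × (1.958)⁴ = 1.690 × 14.69 = 24.83.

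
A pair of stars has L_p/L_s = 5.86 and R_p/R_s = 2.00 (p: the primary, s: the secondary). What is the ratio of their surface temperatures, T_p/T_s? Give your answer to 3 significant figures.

L ∝ R²T⁴ gives T ∝ (L/R²)^(1/4), so
T_p/T_s = (5.86 / 2.00²)^(1/4) = (1.465)^(1/4) = 1.100.

1.10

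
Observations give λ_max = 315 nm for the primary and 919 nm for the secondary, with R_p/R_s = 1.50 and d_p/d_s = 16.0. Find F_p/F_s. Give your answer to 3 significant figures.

Wien's law: T_p/T_s = λ_s/λ_p = 919/315 = 2.917.
L_p/L_s = (R_p/R_s)²(T_p/T_s)⁴ = (1.50)²(2.917)⁴ = 163.0.
F_p/F_s = (L_p/L_s)/(d_p/d_s)² = 163.0/(16.0)² = 0.6367.

0.637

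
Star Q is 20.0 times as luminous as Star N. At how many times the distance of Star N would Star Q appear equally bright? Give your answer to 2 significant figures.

4.5

Equal flux requires L_Q/d_Q² = L_N/d_N², so d_Q/d_N = √(L_Q/L_N)
= √(20.0) = 4.472.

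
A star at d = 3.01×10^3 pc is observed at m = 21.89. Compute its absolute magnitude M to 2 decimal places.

9.50

M = m − 5 log₁₀(d/10 pc) = 21.89 − 5 log₁₀(3.01×10^3/10)
  = 21.89 − 5 × 2.479 = 21.89 − 12.39 = 9.50.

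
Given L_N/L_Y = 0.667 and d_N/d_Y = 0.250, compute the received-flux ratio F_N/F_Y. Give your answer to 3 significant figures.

10.7

F = L/(4πd²), so F_N/F_Y = (L_N/L_Y) / (d_N/d_Y)²
= 0.667 / (0.250)² = 0.667 / 0.06250 = 10.67.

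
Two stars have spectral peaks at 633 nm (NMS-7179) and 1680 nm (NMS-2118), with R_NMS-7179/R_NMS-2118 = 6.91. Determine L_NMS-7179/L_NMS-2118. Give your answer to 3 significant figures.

2.37×10^3

Wien's law gives T ∝ 1/λ_max, so T_NMS-7179/T_NMS-2118 = λ_NMS-2118/λ_NMS-7179 = 1680/633 = 2.654.
Then L ∝ R²T⁴ gives L_NMS-7179/L_NMS-2118 = (6.91)² × (2.654)⁴ = 47.75 × 49.62 = 2369.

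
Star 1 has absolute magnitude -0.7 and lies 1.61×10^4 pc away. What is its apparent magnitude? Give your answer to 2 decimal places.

15.33

m = M + 5 log₁₀(d/10 pc) = -0.7 + 5 log₁₀(1.61×10^4/10)
  = -0.7 + 5 × 3.207 = -0.7 + 16.03 = 15.33.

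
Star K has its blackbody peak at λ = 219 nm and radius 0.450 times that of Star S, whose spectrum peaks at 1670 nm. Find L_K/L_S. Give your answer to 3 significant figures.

685

Wien's law gives T ∝ 1/λ_max, so T_K/T_S = λ_S/λ_K = 1670/219 = 7.626.
Then L ∝ R²T⁴ gives L_K/L_S = (0.450)² × (7.626)⁴ = 0.2025 × 3381 = 684.7.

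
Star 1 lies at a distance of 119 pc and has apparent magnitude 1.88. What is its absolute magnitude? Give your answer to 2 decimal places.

-3.50

M = m − 5 log₁₀(d/10 pc) = 1.88 − 5 log₁₀(119/10)
  = 1.88 − 5 × 1.076 = 1.88 − 5.38 = -3.50.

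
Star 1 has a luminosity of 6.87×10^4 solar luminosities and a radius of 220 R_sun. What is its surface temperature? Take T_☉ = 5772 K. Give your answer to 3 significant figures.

T/T_☉ = (L/L_☉)^(1/4) / (R/R_☉)^(1/2)
T = 5772 × (6.87×10^4)^(1/4) / √(220) = 5772 × 16.19 / 14.83 = 6300 K.

6.30×10^3 K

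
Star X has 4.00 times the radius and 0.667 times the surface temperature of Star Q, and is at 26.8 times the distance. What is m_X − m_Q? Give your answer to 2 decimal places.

L_X/L_Q = (4.00)²(0.667)⁴ = 3.167.
F_X/F_Q = (L_X/L_Q)/(d_X/d_Q)² = 3.167/718.2 = 0.004409.
m_X − m_Q = −2.5 log₁₀(0.004409) = 5.89.

5.89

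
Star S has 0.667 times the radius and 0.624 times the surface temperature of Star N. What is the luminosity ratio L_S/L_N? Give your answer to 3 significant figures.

0.0675

From the Stefan–Boltzmann law, L ∝ R²T⁴, so
L_S/L_N = (R_S/R_N)² (T_S/T_N)⁴ = (0.667)² × (0.624)⁴ = 0.4449 × 0.1516 = 0.06745.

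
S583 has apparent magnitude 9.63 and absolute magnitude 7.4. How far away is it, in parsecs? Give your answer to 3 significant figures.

m − M = 5 log₁₀(d/10 pc)
9.63 − (7.4) = 2.23 = 5 log₁₀(d/10)
d = 10 × 10^(2.23/5) = 10 × 10^0.446 = 27.93 pc.

27.9 pc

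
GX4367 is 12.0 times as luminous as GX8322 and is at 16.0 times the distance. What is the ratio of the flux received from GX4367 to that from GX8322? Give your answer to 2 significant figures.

F = L/(4πd²), so F_GX4367/F_GX8322 = (L_GX4367/L_GX8322) / (d_GX4367/d_GX8322)²
= 12.0 / (16.0)² = 12.0 / 256.0 = 0.04688.

0.047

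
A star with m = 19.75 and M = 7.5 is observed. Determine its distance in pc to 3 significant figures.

2.82×10^3 pc

m − M = 5 log₁₀(d/10 pc)
19.75 − (7.5) = 12.25 = 5 log₁₀(d/10)
d = 10 × 10^(12.25/5) = 10 × 10^2.450 = 2818 pc.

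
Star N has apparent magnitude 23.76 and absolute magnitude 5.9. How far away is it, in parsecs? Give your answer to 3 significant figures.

3.73×10^4 pc

m − M = 5 log₁₀(d/10 pc)
23.76 − (5.9) = 17.86 = 5 log₁₀(d/10)
d = 10 × 10^(17.86/5) = 10 × 10^3.572 = 3.733×10^4 pc.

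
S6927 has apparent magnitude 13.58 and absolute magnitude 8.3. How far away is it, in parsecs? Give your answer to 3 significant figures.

m − M = 5 log₁₀(d/10 pc)
13.58 − (8.3) = 5.28 = 5 log₁₀(d/10)
d = 10 × 10^(5.28/5) = 10 × 10^1.056 = 113.8 pc.

114 pc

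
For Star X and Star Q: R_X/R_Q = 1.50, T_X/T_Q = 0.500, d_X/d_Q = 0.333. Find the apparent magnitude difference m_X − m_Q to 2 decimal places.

L_X/L_Q = (1.50)²(0.500)⁴ = 0.1406.
F_X/F_Q = (L_X/L_Q)/(d_X/d_Q)² = 0.1406/0.1109 = 1.268.
m_X − m_Q = −2.5 log₁₀(1.268) = -0.26.

-0.26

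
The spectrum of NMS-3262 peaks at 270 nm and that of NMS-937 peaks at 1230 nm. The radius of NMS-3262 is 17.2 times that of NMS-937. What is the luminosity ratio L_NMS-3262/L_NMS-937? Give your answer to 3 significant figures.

Wien's law gives T ∝ 1/λ_max, so T_NMS-3262/T_NMS-937 = λ_NMS-937/λ_NMS-3262 = 1230/270 = 4.556.
Then L ∝ R²T⁴ gives L_NMS-3262/L_NMS-937 = (17.2)² × (4.556)⁴ = 295.8 × 430.7 = 1.274×10^5.

1.27×10^5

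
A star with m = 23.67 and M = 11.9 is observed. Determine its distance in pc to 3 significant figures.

2.26×10^3 pc

m − M = 5 log₁₀(d/10 pc)
23.67 − (11.9) = 11.77 = 5 log₁₀(d/10)
d = 10 × 10^(11.77/5) = 10 × 10^2.354 = 2259 pc.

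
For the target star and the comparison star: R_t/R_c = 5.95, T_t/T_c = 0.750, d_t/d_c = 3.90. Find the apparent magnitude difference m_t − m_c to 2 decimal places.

0.33

L_t/L_c = (5.95)²(0.750)⁴ = 11.20.
F_t/F_c = (L_t/L_c)/(d_t/d_c)² = 11.20/15.21 = 0.7365.
m_t − m_c = −2.5 log₁₀(0.7365) = 0.33.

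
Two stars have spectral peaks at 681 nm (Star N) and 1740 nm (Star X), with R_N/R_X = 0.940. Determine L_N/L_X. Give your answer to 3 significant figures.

37.7

Wien's law gives T ∝ 1/λ_max, so T_N/T_X = λ_X/λ_N = 1740/681 = 2.555.
Then L ∝ R²T⁴ gives L_N/L_X = (0.940)² × (2.555)⁴ = 0.8836 × 42.62 = 37.66.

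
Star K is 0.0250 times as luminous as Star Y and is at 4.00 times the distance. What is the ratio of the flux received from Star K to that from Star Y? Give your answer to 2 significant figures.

F = L/(4πd²), so F_K/F_Y = (L_K/L_Y) / (d_K/d_Y)²
= 0.0250 / (4.00)² = 0.0250 / 16.00 = 0.001563.

0.0016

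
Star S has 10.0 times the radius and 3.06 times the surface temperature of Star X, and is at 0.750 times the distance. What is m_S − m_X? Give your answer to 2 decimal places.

-10.48

L_S/L_X = (10.0)²(3.06)⁴ = 8768.
F_S/F_X = (L_S/L_X)/(d_S/d_X)² = 8768/0.5625 = 1.559×10^4.
m_S − m_X = −2.5 log₁₀(1.559×10^4) = -10.48.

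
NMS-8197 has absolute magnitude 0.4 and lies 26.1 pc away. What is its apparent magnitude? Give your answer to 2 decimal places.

2.48

m = M + 5 log₁₀(d/10 pc) = 0.4 + 5 log₁₀(26.1/10)
  = 0.4 + 5 × 0.417 = 0.4 + 2.08 = 2.48.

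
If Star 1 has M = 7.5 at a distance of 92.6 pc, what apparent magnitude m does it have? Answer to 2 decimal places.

m = M + 5 log₁₀(d/10 pc) = 7.5 + 5 log₁₀(92.6/10)
  = 7.5 + 5 × 0.967 = 7.5 + 4.83 = 12.33.

12.33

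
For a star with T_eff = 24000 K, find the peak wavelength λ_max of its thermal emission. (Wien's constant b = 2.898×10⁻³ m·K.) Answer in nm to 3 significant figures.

λ_max = b/T = 2.898×10⁻³ / 24000 = 1.21×10^-7 m = 120.7 nm.

121 nm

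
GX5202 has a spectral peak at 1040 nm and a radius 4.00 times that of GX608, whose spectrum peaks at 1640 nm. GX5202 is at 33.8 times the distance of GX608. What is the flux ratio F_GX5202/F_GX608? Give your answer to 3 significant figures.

Wien's law: T_GX5202/T_GX608 = λ_GX608/λ_GX5202 = 1640/1040 = 1.577.
L_GX5202/L_GX608 = (R_GX5202/R_GX608)²(T_GX5202/T_GX608)⁴ = (4.00)²(1.577)⁴ = 98.94.
F_GX5202/F_GX608 = (L_GX5202/L_GX608)/(d_GX5202/d_GX608)² = 98.94/(33.8)² = 0.08660.

0.0866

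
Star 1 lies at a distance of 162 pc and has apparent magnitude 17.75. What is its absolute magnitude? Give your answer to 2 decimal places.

11.70

M = m − 5 log₁₀(d/10 pc) = 17.75 − 5 log₁₀(162/10)
  = 17.75 − 5 × 1.210 = 17.75 − 6.05 = 11.70.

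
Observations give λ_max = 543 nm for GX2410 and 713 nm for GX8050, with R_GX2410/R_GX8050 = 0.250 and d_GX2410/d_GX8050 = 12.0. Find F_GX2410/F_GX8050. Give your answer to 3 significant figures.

0.00129

Wien's law: T_GX2410/T_GX8050 = λ_GX8050/λ_GX2410 = 713/543 = 1.313.
L_GX2410/L_GX8050 = (R_GX2410/R_GX8050)²(T_GX2410/T_GX8050)⁴ = (0.250)²(1.313)⁴ = 0.1858.
F_GX2410/F_GX8050 = (L_GX2410/L_GX8050)/(d_GX2410/d_GX8050)² = 0.1858/(12.0)² = 0.001290.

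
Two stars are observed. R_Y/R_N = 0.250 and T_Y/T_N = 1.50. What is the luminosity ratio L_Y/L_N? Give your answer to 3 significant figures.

0.316

From the Stefan–Boltzmann law, L ∝ R²T⁴, so
L_Y/L_N = (R_Y/R_N)² (T_Y/T_N)⁴ = (0.250)² × (1.50)⁴ = 0.06250 × 5.062 = 0.3164.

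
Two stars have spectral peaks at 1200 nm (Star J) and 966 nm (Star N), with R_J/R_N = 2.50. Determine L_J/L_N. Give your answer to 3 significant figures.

Wien's law gives T ∝ 1/λ_max, so T_J/T_N = λ_N/λ_J = 966/1200 = 0.8050.
Then L ∝ R²T⁴ gives L_J/L_N = (2.50)² × (0.8050)⁴ = 6.250 × 0.4199 = 2.625.

2.62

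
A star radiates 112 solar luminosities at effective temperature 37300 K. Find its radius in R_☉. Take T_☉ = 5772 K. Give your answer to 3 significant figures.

0.253 R_☉

R/R_☉ = √(L/L_☉) / (T/T_☉)² = √(112) / (6.462)²
       = 10.58 / 41.76 = 0.2534.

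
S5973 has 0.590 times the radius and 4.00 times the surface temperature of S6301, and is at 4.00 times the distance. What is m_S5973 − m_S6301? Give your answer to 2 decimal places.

-1.86

L_S5973/L_S6301 = (0.590)²(4.00)⁴ = 89.11.
F_S5973/F_S6301 = (L_S5973/L_S6301)/(d_S5973/d_S6301)² = 89.11/16.00 = 5.570.
m_S5973 − m_S6301 = −2.5 log₁₀(5.570) = -1.86.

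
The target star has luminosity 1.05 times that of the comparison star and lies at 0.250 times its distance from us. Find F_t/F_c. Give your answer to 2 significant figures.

17

F = L/(4πd²), so F_t/F_c = (L_t/L_c) / (d_t/d_c)²
= 1.05 / (0.250)² = 1.05 / 0.06250 = 16.80.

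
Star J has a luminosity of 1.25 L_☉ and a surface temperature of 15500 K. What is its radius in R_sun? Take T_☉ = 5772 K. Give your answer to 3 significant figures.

R/R_☉ = √(L/L_☉) / (T/T_☉)² = √(1.25) / (2.685)²
       = 1.118 / 7.211 = 0.1550.

0.155 R_sun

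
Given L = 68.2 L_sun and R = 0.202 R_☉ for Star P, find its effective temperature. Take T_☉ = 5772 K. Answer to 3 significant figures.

T/T_☉ = (L/L_☉)^(1/4) / (R/R_☉)^(1/2)
T = 5772 × (68.2)^(1/4) / √(0.202) = 5772 × 2.874 / 0.4494 = 3.691×10^4 K.

3.69×10^4 K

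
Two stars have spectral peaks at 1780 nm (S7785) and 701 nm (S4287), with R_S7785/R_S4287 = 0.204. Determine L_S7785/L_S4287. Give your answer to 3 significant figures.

0.00100

Wien's law gives T ∝ 1/λ_max, so T_S7785/T_S4287 = λ_S4287/λ_S7785 = 701/1780 = 0.3938.
Then L ∝ R²T⁴ gives L_S7785/L_S4287 = (0.204)² × (0.3938)⁴ = 0.04162 × 0.02405 = 0.001001.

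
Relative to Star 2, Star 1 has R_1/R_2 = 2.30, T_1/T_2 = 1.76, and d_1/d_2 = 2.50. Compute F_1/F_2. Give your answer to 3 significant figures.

8.12

L_1/L_2 = (R_1/R_2)²(T_1/T_2)⁴ = (2.30)² × (1.76)⁴ = 50.76.
F_1/F_2 = (L_1/L_2)/(d_1/d_2)² = 50.76 / (2.50)² = 8.121.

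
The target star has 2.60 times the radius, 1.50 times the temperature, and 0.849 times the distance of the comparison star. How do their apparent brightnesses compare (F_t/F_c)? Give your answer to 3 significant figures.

L_t/L_c = (R_t/R_c)²(T_t/T_c)⁴ = (2.60)² × (1.50)⁴ = 34.22.
F_t/F_c = (L_t/L_c)/(d_t/d_c)² = 34.22 / (0.849)² = 47.48.

47.5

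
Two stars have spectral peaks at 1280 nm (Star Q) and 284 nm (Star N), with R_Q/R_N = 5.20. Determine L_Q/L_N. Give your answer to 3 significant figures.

Wien's law gives T ∝ 1/λ_max, so T_Q/T_N = λ_N/λ_Q = 284/1280 = 0.2219.
Then L ∝ R²T⁴ gives L_Q/L_N = (5.20)² × (0.2219)⁴ = 27.04 × 0.002423 = 0.06553.

0.0655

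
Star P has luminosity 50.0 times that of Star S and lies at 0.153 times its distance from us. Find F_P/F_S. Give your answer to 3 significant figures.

2.14×10^3

F = L/(4πd²), so F_P/F_S = (L_P/L_S) / (d_P/d_S)²
= 50.0 / (0.153)² = 50.0 / 0.02341 = 2136.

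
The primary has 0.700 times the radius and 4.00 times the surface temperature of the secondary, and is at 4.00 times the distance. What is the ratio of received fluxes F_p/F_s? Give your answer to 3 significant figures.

L_p/L_s = (R_p/R_s)²(T_p/T_s)⁴ = (0.700)² × (4.00)⁴ = 125.4.
F_p/F_s = (L_p/L_s)/(d_p/d_s)² = 125.4 / (4.00)² = 7.840.

7.84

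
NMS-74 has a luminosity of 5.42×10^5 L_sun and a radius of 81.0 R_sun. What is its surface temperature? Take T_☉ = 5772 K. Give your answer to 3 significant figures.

1.74×10^4 K

T/T_☉ = (L/L_☉)^(1/4) / (R/R_☉)^(1/2)
T = 5772 × (5.42×10^5)^(1/4) / √(81.0) = 5772 × 27.13 / 9.000 = 1.740×10^4 K.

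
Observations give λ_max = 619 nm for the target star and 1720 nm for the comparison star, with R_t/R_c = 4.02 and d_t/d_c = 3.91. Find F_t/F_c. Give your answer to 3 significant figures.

Wien's law: T_t/T_c = λ_c/λ_t = 1720/619 = 2.779.
L_t/L_c = (R_t/R_c)²(T_t/T_c)⁴ = (4.02)²(2.779)⁴ = 963.4.
F_t/F_c = (L_t/L_c)/(d_t/d_c)² = 963.4/(3.91)² = 63.02.

63.0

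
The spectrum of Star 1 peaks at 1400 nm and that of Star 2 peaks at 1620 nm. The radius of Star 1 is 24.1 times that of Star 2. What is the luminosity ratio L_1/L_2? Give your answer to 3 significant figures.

1.04×10^3

Wien's law gives T ∝ 1/λ_max, so T_1/T_2 = λ_2/λ_1 = 1620/1400 = 1.157.
Then L ∝ R²T⁴ gives L_1/L_2 = (24.1)² × (1.157)⁴ = 580.8 × 1.793 = 1041.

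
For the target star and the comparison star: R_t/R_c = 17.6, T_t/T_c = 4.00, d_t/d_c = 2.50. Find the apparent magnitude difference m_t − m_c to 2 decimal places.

-10.26

L_t/L_c = (17.6)²(4.00)⁴ = 7.930×10^4.
F_t/F_c = (L_t/L_c)/(d_t/d_c)² = 7.930×10^4/6.250 = 1.269×10^4.
m_t − m_c = −2.5 log₁₀(1.269×10^4) = -10.26.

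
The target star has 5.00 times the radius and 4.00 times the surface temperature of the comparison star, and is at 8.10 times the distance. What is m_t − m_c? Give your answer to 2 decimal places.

-4.97

L_t/L_c = (5.00)²(4.00)⁴ = 6400.
F_t/F_c = (L_t/L_c)/(d_t/d_c)² = 6400/65.61 = 97.55.
m_t − m_c = −2.5 log₁₀(97.55) = -4.97.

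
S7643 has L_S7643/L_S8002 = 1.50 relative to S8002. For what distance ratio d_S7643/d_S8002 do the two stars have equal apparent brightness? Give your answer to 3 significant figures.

1.22

Equal flux requires L_S7643/d_S7643² = L_S8002/d_S8002², so d_S7643/d_S8002 = √(L_S7643/L_S8002)
= √(1.50) = 1.225.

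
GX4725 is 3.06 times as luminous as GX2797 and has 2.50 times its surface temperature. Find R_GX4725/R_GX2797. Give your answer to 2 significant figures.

L ∝ R²T⁴ gives R ∝ √L / T², so
R_GX4725/R_GX2797 = √(3.06) / (2.50)² = 1.749 / 6.250 = 0.2799.

0.28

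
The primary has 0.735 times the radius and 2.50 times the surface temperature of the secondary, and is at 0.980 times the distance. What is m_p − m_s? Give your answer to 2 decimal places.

-3.35

L_p/L_s = (0.735)²(2.50)⁴ = 21.10.
F_p/F_s = (L_p/L_s)/(d_p/d_s)² = 21.10/0.9604 = 21.97.
m_p − m_s = −2.5 log₁₀(21.97) = -3.35.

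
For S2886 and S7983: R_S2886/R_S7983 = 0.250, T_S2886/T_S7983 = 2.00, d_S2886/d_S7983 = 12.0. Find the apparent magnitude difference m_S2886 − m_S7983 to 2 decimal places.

L_S2886/L_S7983 = (0.250)²(2.00)⁴ = 1.000.
F_S2886/F_S7983 = (L_S2886/L_S7983)/(d_S2886/d_S7983)² = 1.000/144.0 = 0.006944.
m_S2886 − m_S7983 = −2.5 log₁₀(0.006944) = 5.40.

5.40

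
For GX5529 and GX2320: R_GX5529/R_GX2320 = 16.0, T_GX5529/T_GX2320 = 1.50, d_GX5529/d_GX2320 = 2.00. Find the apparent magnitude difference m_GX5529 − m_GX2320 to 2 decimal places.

-6.28

L_GX5529/L_GX2320 = (16.0)²(1.50)⁴ = 1296.
F_GX5529/F_GX2320 = (L_GX5529/L_GX2320)/(d_GX5529/d_GX2320)² = 1296/4.000 = 324.0.
m_GX5529 − m_GX2320 = −2.5 log₁₀(324.0) = -6.28.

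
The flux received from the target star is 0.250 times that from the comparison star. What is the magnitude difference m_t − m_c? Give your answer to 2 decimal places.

m_t − m_c = −2.5 log₁₀(F_t/F_c) = −2.5 log₁₀(0.250) = −2.5 × (-0.602) = 1.505.

1.51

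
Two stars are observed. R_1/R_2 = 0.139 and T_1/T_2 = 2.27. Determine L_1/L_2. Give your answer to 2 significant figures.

From the Stefan–Boltzmann law, L ∝ R²T⁴, so
L_1/L_2 = (R_1/R_2)² (T_1/T_2)⁴ = (0.139)² × (2.27)⁴ = 0.01932 × 26.55 = 0.5130.

0.51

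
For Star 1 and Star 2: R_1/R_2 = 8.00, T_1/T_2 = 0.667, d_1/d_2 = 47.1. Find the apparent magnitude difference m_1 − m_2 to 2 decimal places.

L_1/L_2 = (8.00)²(0.667)⁴ = 12.67.
F_1/F_2 = (L_1/L_2)/(d_1/d_2)² = 12.67/2218 = 0.005710.
m_1 − m_2 = −2.5 log₁₀(0.005710) = 5.61.

5.61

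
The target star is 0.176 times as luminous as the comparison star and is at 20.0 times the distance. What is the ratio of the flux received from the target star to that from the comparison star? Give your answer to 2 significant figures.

F = L/(4πd²), so F_t/F_c = (L_t/L_c) / (d_t/d_c)²
= 0.176 / (20.0)² = 0.176 / 400.0 = 4.400×10^-4.

4.4×10^-4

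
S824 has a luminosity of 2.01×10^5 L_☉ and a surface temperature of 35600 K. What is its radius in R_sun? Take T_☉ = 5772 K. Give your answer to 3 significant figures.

11.8 R_sun

R/R_☉ = √(L/L_☉) / (T/T_☉)² = √(2.01×10^5) / (6.168)²
       = 448.3 / 38.04 = 11.79.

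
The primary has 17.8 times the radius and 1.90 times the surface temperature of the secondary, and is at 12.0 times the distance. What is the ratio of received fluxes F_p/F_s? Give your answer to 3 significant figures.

28.7

L_p/L_s = (R_p/R_s)²(T_p/T_s)⁴ = (17.8)² × (1.90)⁴ = 4129.
F_p/F_s = (L_p/L_s)/(d_p/d_s)² = 4129 / (12.0)² = 28.67.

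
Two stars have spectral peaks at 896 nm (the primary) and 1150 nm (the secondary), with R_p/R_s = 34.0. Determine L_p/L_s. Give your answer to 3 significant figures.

Wien's law gives T ∝ 1/λ_max, so T_p/T_s = λ_s/λ_p = 1150/896 = 1.283.
Then L ∝ R²T⁴ gives L_p/L_s = (34.0)² × (1.283)⁴ = 1156 × 2.714 = 3137.

3.14×10^3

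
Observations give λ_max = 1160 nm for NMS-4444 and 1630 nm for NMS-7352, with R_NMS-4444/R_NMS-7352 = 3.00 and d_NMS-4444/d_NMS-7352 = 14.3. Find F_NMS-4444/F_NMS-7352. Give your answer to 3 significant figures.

0.172

Wien's law: T_NMS-4444/T_NMS-7352 = λ_NMS-7352/λ_NMS-4444 = 1630/1160 = 1.405.
L_NMS-4444/L_NMS-7352 = (R_NMS-4444/R_NMS-7352)²(T_NMS-4444/T_NMS-7352)⁴ = (3.00)²(1.405)⁴ = 35.09.
F_NMS-4444/F_NMS-7352 = (L_NMS-4444/L_NMS-7352)/(d_NMS-4444/d_NMS-7352)² = 35.09/(14.3)² = 0.1716.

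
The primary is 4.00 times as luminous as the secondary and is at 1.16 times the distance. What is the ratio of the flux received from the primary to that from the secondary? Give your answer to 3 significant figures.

2.97

F = L/(4πd²), so F_p/F_s = (L_p/L_s) / (d_p/d_s)²
= 4.00 / (1.16)² = 4.00 / 1.346 = 2.973.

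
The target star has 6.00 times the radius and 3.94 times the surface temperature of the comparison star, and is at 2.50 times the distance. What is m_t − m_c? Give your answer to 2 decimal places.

-7.86

L_t/L_c = (6.00)²(3.94)⁴ = 8675.
F_t/F_c = (L_t/L_c)/(d_t/d_c)² = 8675/6.250 = 1388.
m_t − m_c = −2.5 log₁₀(1388) = -7.86.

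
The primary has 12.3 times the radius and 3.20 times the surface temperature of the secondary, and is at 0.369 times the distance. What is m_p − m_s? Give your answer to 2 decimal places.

L_p/L_s = (12.3)²(3.20)⁴ = 1.586×10^4.
F_p/F_s = (L_p/L_s)/(d_p/d_s)² = 1.586×10^4/0.1362 = 1.165×10^5.
m_p − m_s = −2.5 log₁₀(1.165×10^5) = -12.67.

-12.67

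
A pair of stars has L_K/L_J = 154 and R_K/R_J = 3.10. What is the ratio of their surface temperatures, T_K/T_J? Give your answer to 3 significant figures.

L ∝ R²T⁴ gives T ∝ (L/R²)^(1/4), so
T_K/T_J = (154 / 3.10²)^(1/4) = (16.02)^(1/4) = 2.001.

2.00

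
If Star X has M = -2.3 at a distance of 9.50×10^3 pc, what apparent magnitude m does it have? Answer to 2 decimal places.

12.59

m = M + 5 log₁₀(d/10 pc) = -2.3 + 5 log₁₀(9.50×10^3/10)
  = -2.3 + 5 × 2.978 = -2.3 + 14.89 = 12.59.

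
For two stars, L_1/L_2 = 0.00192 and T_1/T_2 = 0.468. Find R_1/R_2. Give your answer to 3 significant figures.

0.200

L ∝ R²T⁴ gives R ∝ √L / T², so
R_1/R_2 = √(0.00192) / (0.468)² = 0.04382 / 0.2190 = 0.2001.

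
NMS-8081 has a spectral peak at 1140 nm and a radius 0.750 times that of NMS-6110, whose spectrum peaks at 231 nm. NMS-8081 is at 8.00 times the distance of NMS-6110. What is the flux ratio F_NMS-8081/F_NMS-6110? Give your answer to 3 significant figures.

1.48×10^-5

Wien's law: T_NMS-8081/T_NMS-6110 = λ_NMS-6110/λ_NMS-8081 = 231/1140 = 0.2026.
L_NMS-8081/L_NMS-6110 = (R_NMS-8081/R_NMS-6110)²(T_NMS-8081/T_NMS-6110)⁴ = (0.750)²(0.2026)⁴ = 9.483×10^-4.
F_NMS-8081/F_NMS-6110 = (L_NMS-8081/L_NMS-6110)/(d_NMS-8081/d_NMS-6110)² = 9.483×10^-4/(8.00)² = 1.482×10^-5.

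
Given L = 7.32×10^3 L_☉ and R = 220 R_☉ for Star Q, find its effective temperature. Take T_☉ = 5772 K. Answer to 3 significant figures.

T/T_☉ = (L/L_☉)^(1/4) / (R/R_☉)^(1/2)
T = 5772 × (7.32×10^3)^(1/4) / √(220) = 5772 × 9.250 / 14.83 = 3600 K.

3.60×10^3 K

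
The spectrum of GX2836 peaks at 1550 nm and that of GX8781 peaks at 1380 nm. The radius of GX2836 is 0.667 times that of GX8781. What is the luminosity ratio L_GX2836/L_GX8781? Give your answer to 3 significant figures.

0.280

Wien's law gives T ∝ 1/λ_max, so T_GX2836/T_GX8781 = λ_GX8781/λ_GX2836 = 1380/1550 = 0.8903.
Then L ∝ R²T⁴ gives L_GX2836/L_GX8781 = (0.667)² × (0.8903)⁴ = 0.4449 × 0.6283 = 0.2795.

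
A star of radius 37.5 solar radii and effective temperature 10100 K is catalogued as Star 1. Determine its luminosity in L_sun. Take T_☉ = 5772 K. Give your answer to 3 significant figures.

L/L_☉ = (R/R_☉)² (T/T_☉)⁴ = (37.5)² × (10100/5772)⁴
       = 1406 × (1.750)⁴ = 1406 × 9.375 = 1.318×10^4.

1.32×10^4 L_sun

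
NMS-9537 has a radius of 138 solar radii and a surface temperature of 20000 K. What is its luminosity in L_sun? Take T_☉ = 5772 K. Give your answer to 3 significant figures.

2.75×10^6 L_sun

L/L_☉ = (R/R_☉)² (T/T_☉)⁴ = (138)² × (20000/5772)⁴
       = 1.904×10^4 × (3.465)⁴ = 1.904×10^4 × 144.2 = 2.745×10^6.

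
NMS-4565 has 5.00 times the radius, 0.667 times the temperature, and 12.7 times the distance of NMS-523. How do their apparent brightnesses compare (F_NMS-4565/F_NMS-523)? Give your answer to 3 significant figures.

L_NMS-4565/L_NMS-523 = (R_NMS-4565/R_NMS-523)²(T_NMS-4565/T_NMS-523)⁴ = (5.00)² × (0.667)⁴ = 4.948.
F_NMS-4565/F_NMS-523 = (L_NMS-4565/L_NMS-523)/(d_NMS-4565/d_NMS-523)² = 4.948 / (12.7)² = 0.03068.

0.0307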